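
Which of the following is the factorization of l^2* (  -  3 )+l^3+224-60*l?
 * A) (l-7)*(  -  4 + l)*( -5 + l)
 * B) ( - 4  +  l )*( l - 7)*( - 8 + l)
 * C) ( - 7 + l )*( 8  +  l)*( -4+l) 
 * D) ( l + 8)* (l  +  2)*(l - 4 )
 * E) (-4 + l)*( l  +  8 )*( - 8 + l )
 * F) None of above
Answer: C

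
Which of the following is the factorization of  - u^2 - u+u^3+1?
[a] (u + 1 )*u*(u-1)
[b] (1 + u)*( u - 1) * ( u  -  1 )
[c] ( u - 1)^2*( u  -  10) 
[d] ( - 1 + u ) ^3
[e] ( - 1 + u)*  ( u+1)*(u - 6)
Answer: b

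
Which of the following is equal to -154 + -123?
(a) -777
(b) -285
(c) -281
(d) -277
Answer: d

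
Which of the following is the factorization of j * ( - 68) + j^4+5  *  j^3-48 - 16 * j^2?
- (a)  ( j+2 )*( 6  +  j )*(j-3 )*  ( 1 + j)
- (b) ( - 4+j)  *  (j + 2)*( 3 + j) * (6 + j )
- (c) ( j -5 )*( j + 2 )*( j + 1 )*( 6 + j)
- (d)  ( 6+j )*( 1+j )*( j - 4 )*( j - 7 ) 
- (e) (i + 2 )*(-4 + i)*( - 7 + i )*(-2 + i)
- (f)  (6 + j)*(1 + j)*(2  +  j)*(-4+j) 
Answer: f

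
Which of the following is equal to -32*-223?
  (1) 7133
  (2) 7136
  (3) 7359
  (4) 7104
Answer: 2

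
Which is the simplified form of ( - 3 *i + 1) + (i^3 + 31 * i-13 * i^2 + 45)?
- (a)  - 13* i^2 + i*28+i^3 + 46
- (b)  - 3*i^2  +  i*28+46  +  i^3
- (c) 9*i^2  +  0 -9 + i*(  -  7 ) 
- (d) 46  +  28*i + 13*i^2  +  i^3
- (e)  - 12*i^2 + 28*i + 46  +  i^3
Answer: a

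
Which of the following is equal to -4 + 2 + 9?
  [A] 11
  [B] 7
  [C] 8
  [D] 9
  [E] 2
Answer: B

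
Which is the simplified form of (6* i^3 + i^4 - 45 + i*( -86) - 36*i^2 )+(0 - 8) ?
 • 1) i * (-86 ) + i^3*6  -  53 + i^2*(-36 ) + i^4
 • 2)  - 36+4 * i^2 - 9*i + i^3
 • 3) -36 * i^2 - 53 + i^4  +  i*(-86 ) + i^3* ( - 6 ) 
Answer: 1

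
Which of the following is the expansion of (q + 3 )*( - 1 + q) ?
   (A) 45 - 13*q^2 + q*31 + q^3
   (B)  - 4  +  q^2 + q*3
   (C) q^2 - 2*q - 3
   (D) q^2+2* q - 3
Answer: D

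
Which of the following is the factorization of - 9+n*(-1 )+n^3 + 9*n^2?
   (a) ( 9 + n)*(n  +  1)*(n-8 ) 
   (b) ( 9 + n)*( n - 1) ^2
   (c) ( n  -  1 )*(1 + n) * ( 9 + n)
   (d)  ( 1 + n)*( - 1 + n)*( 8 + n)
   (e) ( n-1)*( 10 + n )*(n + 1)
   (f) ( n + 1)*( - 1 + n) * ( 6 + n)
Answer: c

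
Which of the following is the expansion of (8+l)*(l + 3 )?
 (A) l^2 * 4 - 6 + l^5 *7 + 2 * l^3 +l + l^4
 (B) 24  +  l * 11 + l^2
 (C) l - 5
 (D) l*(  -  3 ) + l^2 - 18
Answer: B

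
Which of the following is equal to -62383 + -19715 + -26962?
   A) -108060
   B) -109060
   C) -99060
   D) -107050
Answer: B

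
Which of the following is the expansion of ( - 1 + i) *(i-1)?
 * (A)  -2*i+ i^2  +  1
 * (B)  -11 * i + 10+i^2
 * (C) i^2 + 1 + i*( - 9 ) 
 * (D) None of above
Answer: A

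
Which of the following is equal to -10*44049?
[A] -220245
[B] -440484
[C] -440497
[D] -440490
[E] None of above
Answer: D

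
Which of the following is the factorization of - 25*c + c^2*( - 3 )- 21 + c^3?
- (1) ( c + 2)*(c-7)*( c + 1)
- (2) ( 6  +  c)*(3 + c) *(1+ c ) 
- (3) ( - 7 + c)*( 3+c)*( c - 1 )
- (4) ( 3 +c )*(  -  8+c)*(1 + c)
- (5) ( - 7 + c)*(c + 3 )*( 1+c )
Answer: 5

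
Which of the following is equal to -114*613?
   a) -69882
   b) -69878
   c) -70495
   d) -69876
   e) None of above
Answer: a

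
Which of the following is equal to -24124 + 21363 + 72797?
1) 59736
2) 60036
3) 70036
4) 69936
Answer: 3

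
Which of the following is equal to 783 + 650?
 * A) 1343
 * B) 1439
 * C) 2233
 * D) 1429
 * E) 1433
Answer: E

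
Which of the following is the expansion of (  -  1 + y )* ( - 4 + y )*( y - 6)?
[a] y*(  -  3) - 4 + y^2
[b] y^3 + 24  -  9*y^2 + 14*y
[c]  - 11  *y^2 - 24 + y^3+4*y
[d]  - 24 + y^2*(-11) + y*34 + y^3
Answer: d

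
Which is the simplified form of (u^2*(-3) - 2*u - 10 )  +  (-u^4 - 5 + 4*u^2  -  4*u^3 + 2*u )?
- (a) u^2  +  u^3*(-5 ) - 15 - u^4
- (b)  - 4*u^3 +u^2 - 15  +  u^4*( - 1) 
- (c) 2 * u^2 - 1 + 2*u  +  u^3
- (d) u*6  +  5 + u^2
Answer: b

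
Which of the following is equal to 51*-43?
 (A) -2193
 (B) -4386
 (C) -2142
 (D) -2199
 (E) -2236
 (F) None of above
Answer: A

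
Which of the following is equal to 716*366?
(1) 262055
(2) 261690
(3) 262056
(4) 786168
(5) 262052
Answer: 3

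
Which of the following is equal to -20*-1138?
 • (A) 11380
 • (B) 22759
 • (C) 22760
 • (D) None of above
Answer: C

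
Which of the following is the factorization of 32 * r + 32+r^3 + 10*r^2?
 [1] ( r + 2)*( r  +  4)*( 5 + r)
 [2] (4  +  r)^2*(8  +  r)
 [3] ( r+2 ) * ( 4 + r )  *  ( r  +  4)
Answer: 3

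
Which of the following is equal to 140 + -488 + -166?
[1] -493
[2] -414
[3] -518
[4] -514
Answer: 4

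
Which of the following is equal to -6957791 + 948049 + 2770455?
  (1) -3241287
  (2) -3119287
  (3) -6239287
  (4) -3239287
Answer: 4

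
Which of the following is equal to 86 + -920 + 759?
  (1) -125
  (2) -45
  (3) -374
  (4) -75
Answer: 4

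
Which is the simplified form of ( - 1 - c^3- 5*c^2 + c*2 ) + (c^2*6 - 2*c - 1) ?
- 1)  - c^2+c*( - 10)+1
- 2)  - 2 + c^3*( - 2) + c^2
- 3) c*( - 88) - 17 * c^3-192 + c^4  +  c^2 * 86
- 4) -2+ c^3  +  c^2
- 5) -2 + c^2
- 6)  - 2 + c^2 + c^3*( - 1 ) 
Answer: 6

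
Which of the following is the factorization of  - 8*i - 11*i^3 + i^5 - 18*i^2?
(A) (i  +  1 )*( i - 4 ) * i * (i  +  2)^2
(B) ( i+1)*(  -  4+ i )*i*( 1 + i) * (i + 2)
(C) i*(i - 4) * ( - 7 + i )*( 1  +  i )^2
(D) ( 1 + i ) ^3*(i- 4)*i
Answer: B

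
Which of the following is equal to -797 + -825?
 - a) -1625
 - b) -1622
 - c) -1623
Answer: b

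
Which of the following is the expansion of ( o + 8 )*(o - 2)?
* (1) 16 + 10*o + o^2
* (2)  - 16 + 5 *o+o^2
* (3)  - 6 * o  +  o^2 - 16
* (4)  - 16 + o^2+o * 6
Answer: 4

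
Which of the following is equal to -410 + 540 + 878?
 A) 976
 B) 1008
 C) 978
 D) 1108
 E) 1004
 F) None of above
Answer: B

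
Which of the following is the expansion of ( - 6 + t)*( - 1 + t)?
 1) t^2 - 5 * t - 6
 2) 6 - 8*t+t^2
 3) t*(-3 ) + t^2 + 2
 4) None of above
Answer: 4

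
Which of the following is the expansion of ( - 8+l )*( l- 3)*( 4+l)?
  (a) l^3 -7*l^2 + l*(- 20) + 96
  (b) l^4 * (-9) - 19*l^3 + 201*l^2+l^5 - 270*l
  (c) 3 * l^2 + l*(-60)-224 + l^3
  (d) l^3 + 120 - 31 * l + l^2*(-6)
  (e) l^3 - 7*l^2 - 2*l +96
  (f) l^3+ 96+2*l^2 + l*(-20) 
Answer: a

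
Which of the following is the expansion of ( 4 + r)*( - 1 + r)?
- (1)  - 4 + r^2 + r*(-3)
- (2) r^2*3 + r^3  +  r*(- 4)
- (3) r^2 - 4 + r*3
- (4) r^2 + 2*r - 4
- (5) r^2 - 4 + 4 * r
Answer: 3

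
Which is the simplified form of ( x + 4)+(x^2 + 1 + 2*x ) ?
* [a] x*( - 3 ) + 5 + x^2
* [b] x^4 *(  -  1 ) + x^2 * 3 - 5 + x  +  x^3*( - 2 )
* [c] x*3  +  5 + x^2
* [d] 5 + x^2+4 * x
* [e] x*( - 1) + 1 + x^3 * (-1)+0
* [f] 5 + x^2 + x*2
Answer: c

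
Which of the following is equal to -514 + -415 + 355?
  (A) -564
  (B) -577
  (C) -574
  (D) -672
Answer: C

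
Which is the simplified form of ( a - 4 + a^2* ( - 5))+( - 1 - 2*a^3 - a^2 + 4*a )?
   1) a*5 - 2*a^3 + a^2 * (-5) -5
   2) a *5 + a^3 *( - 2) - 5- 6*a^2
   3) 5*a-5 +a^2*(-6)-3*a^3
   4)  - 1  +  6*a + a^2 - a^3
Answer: 2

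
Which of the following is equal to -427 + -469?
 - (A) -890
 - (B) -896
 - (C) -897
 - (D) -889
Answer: B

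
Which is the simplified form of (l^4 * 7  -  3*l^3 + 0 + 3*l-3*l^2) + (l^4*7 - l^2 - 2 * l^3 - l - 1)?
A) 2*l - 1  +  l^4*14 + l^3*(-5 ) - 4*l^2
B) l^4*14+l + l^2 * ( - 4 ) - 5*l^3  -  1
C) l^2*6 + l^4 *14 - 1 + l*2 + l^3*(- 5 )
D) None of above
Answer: A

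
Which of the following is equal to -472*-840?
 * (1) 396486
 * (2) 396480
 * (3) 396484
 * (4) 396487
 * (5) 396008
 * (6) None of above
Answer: 2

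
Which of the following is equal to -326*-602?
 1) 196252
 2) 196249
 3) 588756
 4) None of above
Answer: 1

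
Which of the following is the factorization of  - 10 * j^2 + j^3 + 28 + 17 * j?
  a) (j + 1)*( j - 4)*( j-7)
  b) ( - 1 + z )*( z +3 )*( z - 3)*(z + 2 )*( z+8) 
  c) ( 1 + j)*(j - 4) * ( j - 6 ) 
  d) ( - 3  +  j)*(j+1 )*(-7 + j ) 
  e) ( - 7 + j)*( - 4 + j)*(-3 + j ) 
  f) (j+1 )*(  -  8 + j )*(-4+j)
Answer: a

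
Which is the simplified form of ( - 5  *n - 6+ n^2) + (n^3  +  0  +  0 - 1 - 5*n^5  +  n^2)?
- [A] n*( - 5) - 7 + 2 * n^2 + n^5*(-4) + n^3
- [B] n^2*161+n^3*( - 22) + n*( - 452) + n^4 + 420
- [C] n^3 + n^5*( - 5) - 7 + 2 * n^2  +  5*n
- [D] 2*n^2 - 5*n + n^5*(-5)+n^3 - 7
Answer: D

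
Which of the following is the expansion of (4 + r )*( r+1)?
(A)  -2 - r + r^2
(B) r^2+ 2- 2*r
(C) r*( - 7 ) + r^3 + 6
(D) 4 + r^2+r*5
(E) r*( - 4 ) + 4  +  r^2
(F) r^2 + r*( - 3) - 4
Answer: D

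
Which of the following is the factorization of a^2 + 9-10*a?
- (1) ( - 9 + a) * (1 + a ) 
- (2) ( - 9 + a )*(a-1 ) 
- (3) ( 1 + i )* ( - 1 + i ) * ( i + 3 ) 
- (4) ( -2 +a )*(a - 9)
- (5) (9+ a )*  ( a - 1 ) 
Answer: 2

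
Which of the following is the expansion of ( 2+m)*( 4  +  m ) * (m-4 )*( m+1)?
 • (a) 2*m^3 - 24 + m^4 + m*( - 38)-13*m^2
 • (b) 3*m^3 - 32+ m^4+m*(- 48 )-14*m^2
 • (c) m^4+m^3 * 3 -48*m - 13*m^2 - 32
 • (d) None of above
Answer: b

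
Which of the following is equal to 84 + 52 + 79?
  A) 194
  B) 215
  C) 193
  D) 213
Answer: B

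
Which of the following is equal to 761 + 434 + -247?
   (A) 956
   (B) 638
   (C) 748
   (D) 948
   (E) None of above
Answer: D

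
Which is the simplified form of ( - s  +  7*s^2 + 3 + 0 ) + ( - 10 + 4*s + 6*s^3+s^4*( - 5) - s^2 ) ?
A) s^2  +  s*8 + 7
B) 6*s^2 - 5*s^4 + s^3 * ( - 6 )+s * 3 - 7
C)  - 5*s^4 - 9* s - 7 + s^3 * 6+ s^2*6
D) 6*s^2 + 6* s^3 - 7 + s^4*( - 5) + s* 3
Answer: D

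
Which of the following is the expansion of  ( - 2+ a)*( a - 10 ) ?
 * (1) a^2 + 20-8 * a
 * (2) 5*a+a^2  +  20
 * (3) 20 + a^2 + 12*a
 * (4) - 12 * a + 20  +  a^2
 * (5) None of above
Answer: 4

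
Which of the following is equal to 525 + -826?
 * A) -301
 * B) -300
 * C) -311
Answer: A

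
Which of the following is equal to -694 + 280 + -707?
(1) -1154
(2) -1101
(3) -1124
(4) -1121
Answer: 4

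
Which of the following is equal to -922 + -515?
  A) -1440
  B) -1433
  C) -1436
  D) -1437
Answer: D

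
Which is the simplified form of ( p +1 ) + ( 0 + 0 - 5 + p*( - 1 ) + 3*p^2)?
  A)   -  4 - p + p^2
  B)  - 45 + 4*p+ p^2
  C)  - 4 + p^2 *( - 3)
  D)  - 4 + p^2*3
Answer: D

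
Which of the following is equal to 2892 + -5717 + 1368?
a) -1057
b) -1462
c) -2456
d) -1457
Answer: d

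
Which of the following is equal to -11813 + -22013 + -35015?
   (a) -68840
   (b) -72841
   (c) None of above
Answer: c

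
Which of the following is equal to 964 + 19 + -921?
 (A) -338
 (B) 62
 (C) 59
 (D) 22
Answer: B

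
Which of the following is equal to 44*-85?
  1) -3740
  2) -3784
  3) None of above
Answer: 1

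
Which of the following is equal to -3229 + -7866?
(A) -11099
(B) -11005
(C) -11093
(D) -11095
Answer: D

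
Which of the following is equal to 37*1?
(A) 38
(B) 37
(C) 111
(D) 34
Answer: B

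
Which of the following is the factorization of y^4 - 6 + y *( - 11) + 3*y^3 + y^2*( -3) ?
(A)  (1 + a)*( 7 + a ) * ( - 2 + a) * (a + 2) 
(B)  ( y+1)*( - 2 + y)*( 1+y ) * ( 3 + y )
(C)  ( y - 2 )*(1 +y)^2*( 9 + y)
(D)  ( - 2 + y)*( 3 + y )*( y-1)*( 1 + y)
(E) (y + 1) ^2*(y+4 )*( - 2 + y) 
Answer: B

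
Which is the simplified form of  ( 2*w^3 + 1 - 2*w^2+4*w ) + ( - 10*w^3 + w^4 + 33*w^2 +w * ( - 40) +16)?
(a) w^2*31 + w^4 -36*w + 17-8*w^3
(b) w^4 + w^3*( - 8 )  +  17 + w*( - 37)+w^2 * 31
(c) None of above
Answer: a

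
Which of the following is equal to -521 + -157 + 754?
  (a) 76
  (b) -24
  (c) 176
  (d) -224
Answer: a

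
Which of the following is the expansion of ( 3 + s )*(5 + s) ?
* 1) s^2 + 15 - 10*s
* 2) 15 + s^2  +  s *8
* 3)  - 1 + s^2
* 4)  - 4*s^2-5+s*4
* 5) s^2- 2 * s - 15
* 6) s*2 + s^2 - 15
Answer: 2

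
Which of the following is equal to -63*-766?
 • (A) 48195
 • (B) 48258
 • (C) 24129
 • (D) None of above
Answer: B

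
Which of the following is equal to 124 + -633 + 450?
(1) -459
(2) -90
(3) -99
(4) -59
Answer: 4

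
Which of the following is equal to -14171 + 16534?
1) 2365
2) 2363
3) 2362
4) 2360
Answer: 2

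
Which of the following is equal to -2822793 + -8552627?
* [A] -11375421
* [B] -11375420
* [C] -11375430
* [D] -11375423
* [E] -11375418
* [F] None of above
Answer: B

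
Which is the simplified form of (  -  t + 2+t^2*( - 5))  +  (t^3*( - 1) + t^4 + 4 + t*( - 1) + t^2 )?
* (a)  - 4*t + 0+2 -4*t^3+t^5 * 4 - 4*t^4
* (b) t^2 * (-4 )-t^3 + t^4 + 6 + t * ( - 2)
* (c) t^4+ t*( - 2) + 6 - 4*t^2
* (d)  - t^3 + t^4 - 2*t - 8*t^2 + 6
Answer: b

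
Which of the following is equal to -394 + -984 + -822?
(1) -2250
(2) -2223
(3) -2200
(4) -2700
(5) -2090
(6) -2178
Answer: 3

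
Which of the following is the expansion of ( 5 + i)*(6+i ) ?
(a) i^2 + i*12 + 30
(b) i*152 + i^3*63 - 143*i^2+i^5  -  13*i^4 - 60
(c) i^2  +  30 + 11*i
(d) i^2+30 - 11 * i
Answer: c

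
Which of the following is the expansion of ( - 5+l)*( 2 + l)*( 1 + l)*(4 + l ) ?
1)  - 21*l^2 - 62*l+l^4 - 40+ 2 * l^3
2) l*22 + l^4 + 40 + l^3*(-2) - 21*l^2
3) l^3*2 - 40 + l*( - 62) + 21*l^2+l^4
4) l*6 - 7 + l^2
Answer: 1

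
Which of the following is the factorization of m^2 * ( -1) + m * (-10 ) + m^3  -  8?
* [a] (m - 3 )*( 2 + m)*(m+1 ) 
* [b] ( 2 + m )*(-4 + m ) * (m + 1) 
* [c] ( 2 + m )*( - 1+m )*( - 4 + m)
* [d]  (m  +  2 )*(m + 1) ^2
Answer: b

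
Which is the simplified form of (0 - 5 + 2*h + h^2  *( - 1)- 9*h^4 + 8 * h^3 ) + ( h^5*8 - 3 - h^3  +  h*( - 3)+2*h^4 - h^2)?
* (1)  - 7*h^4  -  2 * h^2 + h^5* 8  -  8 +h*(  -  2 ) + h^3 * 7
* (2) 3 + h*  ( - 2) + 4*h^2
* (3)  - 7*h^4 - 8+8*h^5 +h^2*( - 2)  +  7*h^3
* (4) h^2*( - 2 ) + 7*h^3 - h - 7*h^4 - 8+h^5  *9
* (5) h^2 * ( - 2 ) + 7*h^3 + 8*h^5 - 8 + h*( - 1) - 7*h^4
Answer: 5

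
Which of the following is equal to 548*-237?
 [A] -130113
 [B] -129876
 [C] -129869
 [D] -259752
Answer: B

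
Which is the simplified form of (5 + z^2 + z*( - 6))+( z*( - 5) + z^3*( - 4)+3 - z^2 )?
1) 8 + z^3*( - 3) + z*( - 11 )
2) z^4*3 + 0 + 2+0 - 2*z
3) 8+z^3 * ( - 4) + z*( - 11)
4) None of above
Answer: 3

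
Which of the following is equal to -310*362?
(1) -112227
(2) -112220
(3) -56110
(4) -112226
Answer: 2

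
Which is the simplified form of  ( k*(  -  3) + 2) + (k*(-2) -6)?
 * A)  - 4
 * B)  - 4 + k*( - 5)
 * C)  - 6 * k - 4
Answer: B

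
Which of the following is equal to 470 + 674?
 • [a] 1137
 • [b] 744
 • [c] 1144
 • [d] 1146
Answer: c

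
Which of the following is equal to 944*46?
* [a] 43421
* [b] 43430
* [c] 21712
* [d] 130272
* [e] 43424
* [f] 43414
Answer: e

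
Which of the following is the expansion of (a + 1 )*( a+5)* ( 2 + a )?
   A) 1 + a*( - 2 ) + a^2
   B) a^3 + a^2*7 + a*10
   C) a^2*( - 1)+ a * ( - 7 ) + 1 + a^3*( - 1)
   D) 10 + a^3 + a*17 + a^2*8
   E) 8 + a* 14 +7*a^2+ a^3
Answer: D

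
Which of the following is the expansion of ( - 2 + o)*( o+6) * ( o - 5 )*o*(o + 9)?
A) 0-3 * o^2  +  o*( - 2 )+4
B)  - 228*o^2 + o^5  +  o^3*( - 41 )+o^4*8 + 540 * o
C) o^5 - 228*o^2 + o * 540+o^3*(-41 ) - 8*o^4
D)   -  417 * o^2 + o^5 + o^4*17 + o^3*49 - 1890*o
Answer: B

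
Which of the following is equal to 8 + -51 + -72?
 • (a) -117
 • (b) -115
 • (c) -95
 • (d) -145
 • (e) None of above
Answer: b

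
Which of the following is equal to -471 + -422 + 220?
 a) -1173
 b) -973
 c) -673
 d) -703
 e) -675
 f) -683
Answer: c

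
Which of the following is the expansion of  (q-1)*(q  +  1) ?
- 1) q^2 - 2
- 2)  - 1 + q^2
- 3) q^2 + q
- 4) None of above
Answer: 2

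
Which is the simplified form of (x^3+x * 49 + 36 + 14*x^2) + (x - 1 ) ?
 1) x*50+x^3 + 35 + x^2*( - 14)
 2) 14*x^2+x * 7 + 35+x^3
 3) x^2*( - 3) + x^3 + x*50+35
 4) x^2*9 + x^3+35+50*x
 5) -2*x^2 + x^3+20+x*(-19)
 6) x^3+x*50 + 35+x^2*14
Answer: 6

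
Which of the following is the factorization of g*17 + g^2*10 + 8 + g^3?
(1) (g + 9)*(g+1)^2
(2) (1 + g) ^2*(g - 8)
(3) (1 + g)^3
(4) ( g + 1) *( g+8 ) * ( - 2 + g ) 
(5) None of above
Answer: 5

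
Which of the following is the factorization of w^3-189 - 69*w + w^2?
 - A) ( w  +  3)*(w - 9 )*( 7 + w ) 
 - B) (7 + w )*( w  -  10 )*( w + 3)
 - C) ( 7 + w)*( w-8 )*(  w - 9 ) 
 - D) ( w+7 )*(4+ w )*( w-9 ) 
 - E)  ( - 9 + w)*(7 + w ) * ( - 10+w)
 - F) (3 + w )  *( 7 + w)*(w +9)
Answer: A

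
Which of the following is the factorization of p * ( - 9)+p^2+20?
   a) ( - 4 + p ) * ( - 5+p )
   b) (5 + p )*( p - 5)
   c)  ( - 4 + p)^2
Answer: a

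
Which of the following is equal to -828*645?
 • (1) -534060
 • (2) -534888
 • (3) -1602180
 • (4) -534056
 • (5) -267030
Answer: 1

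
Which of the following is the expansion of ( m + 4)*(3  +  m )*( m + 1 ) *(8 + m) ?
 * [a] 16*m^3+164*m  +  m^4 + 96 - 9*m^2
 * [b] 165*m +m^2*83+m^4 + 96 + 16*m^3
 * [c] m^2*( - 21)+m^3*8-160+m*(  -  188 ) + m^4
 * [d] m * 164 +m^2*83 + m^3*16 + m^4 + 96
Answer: d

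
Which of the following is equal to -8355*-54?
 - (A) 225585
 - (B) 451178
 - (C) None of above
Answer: C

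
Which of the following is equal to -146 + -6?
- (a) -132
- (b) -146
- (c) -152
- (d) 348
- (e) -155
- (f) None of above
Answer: c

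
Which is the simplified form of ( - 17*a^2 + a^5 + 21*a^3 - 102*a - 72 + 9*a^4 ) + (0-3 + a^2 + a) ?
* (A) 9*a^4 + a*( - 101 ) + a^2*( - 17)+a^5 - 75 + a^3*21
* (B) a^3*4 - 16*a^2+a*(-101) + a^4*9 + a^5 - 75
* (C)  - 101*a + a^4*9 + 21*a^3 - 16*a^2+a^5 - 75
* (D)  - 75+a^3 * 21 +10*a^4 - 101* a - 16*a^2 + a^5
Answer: C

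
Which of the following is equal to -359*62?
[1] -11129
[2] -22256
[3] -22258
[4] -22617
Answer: 3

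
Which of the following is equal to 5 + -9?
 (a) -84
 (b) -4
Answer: b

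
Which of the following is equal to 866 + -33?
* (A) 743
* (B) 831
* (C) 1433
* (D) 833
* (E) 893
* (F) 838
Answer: D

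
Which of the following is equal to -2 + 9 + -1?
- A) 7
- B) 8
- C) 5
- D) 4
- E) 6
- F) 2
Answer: E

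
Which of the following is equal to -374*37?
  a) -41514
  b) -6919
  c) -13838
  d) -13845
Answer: c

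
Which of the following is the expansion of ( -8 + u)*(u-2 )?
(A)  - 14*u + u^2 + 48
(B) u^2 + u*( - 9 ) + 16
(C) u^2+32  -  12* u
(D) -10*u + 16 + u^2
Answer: D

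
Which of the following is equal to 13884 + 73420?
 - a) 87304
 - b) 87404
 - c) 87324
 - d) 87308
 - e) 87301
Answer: a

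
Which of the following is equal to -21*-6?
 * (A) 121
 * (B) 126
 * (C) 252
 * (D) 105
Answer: B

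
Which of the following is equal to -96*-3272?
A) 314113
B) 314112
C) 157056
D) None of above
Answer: B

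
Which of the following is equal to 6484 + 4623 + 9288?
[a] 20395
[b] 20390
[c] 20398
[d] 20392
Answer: a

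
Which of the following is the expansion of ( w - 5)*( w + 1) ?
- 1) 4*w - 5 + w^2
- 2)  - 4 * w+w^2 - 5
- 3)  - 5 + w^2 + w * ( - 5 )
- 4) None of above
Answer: 2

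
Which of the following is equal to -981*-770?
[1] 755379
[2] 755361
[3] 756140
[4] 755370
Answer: 4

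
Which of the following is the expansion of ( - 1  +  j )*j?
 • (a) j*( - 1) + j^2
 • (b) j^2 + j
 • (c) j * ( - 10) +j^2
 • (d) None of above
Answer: a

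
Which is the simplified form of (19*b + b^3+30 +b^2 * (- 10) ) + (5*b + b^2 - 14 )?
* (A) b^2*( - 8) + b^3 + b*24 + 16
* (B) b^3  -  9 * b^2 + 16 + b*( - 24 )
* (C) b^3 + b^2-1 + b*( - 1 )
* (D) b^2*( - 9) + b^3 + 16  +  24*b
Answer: D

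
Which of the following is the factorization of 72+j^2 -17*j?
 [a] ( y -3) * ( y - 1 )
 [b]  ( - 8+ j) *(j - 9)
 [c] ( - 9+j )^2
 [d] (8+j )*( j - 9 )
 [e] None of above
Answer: b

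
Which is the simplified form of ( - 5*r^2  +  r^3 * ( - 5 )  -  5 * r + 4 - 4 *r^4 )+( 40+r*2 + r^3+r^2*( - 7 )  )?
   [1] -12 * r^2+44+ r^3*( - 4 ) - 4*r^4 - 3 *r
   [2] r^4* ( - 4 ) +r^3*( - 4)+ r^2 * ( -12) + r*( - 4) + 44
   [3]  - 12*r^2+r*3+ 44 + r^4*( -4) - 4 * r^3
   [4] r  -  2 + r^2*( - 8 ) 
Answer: 1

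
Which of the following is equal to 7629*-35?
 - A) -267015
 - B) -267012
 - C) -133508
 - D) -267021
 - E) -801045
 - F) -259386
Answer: A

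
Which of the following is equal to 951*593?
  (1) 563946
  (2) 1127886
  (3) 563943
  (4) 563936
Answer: 3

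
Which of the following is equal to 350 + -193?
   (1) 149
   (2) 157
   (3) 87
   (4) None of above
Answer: 2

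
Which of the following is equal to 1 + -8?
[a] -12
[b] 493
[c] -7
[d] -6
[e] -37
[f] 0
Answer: c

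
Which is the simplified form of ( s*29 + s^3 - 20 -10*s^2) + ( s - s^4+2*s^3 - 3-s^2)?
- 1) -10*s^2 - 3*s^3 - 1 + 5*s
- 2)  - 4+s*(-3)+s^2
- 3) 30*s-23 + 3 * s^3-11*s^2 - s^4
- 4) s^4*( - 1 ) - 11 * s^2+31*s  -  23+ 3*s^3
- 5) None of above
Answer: 3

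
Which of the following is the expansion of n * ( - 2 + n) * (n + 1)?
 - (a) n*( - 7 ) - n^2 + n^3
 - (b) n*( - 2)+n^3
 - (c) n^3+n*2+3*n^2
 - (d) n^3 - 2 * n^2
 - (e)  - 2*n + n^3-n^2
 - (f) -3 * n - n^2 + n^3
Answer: e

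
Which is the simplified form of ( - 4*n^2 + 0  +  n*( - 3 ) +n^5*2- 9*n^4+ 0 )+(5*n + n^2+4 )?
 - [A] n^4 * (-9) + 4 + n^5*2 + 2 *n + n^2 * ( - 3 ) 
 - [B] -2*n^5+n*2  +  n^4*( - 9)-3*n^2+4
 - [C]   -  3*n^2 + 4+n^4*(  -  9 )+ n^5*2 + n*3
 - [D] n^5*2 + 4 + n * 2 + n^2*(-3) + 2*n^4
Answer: A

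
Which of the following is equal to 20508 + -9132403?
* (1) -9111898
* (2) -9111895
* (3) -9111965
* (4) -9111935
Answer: 2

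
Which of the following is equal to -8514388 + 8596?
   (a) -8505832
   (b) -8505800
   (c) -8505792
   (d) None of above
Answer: c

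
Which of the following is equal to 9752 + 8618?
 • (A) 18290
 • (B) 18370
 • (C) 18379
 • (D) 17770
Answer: B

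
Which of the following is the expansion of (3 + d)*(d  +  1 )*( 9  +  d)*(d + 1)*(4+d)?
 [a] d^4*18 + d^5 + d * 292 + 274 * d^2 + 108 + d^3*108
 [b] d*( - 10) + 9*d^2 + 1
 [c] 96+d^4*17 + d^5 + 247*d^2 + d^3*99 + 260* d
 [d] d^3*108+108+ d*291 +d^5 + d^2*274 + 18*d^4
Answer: d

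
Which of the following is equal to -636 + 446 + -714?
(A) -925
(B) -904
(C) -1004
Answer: B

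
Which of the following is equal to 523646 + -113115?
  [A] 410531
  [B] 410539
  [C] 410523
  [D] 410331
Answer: A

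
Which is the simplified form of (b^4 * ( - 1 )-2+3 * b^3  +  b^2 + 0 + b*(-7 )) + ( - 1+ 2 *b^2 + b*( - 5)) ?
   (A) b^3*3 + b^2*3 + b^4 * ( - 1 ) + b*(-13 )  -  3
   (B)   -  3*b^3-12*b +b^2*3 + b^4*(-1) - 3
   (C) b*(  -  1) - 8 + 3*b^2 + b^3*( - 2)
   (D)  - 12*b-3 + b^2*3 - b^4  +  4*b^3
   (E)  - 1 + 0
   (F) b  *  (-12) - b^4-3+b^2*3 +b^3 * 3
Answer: F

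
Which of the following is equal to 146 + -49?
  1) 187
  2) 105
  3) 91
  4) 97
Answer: 4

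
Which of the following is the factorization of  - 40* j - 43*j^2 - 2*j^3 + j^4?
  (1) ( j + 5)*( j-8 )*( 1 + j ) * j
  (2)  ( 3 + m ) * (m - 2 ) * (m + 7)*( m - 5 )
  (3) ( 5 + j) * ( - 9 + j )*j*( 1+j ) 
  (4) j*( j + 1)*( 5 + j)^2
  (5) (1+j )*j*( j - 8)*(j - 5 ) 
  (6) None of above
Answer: 1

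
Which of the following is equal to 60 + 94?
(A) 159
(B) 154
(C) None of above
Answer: B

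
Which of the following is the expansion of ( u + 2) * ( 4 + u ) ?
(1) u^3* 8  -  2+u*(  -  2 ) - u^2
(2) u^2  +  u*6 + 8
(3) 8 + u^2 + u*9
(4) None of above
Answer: 2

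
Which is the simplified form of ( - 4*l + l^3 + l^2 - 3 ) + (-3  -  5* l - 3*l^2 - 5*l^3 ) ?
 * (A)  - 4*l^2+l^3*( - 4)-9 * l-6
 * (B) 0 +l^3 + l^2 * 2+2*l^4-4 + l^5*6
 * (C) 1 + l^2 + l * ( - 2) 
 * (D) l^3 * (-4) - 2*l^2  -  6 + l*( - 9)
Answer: D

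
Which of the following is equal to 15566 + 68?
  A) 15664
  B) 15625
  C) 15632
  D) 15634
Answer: D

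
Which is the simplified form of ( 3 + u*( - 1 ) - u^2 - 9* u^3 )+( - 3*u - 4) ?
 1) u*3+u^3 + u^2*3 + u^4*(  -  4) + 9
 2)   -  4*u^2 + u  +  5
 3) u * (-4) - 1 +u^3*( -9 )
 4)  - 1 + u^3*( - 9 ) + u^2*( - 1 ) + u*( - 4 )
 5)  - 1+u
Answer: 4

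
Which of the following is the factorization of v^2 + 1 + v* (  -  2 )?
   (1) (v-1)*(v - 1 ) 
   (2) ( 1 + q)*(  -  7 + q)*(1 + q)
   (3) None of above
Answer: 1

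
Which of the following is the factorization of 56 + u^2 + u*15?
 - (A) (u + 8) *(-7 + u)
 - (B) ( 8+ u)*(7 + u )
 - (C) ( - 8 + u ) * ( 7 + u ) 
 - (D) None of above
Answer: B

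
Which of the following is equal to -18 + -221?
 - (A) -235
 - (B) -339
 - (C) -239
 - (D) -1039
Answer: C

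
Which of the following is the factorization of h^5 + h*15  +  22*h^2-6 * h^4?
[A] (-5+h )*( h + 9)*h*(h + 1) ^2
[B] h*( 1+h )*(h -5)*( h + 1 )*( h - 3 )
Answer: B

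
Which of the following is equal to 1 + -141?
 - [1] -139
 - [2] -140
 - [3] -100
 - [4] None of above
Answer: 2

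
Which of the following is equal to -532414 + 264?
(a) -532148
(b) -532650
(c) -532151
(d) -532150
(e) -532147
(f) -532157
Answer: d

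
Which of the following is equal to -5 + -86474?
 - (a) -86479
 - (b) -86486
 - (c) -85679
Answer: a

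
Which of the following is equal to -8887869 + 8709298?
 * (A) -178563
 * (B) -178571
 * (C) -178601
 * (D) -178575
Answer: B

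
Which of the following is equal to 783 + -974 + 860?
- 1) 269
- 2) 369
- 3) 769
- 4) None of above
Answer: 4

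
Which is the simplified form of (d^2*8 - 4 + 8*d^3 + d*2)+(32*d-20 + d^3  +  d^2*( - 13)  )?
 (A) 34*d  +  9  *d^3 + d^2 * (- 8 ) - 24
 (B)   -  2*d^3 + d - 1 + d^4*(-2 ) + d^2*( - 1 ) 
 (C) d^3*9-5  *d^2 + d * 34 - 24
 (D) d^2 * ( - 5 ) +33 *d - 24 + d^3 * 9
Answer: C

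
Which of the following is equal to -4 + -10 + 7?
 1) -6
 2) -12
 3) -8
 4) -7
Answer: 4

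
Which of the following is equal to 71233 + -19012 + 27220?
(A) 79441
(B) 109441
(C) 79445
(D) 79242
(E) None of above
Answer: A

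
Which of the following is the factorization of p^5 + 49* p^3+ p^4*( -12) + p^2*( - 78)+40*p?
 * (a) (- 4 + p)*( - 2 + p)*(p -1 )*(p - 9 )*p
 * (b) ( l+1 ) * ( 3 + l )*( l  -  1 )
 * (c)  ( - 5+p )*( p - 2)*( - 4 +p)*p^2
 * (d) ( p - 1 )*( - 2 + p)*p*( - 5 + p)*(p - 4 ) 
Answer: d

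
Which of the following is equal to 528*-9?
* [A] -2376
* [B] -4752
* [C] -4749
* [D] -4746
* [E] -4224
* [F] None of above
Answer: B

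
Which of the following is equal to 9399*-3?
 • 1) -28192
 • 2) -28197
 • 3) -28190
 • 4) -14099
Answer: 2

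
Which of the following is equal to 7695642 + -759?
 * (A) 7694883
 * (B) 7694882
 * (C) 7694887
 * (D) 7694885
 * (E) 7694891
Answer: A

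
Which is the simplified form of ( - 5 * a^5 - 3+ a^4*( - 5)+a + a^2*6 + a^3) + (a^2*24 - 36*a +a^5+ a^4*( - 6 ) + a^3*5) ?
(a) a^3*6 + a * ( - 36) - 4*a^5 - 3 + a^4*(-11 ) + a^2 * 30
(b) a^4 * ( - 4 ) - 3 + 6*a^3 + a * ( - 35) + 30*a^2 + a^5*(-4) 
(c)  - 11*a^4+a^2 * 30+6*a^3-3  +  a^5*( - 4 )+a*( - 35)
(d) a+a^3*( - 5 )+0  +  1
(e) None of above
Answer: c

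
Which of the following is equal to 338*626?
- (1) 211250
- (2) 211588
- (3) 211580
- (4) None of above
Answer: 2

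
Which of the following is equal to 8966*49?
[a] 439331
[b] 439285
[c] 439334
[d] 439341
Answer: c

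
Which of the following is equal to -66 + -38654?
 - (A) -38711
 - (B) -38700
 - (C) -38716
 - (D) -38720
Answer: D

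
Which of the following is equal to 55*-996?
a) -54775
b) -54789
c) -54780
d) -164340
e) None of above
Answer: c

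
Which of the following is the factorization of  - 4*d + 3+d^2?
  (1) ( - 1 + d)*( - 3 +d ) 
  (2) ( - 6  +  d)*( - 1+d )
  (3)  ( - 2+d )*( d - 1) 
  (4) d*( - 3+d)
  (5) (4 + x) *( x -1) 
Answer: 1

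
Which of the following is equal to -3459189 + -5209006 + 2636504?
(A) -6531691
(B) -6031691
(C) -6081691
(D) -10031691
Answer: B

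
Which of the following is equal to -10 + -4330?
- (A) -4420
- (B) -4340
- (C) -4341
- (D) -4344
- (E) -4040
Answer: B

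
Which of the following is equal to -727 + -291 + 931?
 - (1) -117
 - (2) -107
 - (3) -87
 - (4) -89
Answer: 3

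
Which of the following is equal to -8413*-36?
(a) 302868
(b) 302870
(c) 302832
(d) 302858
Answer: a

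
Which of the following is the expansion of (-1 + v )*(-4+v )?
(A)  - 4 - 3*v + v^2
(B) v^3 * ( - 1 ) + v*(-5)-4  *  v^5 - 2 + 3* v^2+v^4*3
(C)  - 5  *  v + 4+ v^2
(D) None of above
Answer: C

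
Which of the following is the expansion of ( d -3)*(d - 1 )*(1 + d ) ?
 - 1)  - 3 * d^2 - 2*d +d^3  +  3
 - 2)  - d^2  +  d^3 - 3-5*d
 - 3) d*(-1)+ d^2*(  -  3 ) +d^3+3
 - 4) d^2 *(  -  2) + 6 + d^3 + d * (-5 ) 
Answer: 3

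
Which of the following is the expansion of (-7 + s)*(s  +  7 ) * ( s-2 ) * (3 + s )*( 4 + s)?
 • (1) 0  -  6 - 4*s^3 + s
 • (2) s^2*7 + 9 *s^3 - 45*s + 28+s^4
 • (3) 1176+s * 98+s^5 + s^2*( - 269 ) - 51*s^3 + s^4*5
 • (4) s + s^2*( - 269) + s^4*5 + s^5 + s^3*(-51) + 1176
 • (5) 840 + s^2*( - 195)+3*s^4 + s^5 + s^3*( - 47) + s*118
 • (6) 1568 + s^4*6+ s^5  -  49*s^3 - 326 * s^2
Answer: 3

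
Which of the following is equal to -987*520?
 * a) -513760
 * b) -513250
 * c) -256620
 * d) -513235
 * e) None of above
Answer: e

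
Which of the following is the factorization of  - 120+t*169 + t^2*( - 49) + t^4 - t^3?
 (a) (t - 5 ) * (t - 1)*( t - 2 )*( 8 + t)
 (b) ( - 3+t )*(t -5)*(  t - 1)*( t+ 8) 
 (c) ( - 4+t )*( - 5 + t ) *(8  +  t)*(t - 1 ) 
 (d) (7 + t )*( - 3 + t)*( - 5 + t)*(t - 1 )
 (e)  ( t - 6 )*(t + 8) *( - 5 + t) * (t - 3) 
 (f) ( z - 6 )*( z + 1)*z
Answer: b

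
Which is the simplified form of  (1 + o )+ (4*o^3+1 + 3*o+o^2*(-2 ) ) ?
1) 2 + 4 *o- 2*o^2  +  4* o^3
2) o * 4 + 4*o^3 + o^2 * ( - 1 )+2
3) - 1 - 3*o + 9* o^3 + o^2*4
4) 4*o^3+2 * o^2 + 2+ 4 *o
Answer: 1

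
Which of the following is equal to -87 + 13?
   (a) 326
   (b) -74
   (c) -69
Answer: b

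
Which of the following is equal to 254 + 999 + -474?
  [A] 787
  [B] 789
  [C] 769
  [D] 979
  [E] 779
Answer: E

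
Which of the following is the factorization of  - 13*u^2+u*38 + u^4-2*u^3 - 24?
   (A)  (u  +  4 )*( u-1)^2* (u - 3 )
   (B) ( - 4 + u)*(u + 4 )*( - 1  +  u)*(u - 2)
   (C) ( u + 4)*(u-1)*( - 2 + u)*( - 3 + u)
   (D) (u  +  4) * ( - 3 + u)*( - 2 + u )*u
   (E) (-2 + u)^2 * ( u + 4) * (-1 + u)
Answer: C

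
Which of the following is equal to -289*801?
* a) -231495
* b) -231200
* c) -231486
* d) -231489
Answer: d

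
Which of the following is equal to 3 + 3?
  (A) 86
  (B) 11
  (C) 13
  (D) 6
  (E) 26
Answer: D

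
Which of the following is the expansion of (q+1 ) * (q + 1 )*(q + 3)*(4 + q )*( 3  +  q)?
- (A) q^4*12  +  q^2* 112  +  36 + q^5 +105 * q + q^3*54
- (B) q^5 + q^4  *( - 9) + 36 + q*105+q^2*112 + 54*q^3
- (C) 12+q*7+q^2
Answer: A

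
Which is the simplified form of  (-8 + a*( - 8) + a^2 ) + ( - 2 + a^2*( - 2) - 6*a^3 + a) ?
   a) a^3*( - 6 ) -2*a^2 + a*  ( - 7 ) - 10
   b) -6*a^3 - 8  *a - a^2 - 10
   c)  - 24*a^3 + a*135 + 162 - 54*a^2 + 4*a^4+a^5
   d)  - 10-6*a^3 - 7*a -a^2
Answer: d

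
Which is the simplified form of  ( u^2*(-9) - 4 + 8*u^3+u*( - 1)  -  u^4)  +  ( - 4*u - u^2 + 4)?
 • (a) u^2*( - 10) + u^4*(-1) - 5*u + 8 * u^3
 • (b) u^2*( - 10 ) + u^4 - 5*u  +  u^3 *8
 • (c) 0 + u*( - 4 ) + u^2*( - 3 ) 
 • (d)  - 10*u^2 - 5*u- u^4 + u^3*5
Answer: a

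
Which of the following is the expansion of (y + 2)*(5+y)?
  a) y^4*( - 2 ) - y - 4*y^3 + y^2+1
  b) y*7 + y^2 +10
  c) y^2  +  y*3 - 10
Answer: b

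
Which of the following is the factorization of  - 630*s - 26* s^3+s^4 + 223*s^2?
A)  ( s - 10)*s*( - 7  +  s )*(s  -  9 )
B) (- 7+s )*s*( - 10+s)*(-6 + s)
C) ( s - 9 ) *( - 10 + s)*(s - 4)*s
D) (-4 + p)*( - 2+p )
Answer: A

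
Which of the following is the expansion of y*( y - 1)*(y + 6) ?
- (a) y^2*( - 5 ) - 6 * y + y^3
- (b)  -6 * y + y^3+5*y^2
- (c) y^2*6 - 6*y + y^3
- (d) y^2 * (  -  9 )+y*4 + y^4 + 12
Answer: b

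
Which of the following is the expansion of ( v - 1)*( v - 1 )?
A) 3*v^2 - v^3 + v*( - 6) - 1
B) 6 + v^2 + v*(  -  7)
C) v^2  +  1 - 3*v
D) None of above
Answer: D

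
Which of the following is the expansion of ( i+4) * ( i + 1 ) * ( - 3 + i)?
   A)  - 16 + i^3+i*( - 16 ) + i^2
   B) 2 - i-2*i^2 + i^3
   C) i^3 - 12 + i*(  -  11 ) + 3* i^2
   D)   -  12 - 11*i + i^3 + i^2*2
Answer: D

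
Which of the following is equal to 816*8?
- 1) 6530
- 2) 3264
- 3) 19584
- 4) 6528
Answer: 4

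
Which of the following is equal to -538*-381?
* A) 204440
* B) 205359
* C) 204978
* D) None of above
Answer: C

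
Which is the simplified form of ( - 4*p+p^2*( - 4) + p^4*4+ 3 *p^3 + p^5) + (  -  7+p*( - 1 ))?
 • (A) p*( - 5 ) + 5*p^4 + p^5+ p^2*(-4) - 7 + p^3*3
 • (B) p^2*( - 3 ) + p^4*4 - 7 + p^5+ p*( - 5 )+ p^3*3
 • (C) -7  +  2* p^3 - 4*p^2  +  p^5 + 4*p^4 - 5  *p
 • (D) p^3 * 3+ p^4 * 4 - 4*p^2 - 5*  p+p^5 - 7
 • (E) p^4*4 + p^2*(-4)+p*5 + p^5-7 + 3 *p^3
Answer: D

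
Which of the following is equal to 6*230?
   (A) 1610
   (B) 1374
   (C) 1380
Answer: C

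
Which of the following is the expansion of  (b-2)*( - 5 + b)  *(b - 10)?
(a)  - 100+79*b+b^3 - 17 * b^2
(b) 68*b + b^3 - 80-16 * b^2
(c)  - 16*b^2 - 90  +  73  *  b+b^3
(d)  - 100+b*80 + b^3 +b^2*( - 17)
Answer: d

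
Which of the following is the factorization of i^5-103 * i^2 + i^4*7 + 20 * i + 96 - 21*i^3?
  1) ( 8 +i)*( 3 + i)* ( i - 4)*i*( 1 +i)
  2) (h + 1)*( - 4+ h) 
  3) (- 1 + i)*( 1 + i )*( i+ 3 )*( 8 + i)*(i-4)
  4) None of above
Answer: 3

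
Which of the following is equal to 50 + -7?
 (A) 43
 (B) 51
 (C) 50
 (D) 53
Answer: A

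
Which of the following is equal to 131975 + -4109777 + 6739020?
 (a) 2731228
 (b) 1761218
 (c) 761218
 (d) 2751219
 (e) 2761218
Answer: e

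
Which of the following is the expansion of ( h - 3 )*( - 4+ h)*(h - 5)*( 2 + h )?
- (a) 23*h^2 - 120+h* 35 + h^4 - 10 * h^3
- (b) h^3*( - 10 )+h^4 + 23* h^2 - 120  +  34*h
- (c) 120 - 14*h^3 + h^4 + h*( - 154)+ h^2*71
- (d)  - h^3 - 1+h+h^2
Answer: b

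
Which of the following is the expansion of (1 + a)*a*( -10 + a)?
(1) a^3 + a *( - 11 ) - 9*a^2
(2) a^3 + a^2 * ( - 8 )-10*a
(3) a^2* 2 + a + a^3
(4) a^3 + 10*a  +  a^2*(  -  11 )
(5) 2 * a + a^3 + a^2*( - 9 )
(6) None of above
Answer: 6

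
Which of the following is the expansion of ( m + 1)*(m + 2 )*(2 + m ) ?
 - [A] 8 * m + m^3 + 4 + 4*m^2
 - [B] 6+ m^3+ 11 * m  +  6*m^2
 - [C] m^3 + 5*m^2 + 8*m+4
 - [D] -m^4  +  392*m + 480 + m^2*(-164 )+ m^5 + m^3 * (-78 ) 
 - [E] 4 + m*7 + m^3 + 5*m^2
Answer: C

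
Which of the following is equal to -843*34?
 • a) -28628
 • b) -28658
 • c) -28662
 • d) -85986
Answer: c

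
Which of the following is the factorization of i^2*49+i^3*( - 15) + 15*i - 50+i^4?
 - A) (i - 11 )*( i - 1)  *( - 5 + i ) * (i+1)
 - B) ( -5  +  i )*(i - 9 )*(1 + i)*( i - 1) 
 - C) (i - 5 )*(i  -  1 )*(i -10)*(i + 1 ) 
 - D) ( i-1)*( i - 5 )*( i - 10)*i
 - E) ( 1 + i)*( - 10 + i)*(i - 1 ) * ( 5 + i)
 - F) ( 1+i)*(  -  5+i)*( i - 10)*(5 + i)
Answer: C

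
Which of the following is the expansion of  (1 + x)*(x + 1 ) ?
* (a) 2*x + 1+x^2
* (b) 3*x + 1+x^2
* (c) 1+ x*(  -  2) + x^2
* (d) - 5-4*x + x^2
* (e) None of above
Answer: a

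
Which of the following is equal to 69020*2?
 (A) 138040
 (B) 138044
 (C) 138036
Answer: A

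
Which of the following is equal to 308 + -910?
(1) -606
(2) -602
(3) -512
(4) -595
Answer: 2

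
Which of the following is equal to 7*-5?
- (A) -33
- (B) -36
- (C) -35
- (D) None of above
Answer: C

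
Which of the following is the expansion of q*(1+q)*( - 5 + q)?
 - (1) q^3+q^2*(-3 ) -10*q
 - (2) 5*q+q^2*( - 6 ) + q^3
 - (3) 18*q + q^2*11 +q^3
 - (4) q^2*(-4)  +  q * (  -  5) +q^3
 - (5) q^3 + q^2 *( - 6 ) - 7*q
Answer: 4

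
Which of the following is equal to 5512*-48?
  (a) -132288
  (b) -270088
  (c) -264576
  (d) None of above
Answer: c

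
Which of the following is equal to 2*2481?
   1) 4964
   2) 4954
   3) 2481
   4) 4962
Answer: 4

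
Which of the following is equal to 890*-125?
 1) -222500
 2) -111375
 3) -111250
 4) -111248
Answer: 3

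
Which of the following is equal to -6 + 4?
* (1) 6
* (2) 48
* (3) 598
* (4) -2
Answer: 4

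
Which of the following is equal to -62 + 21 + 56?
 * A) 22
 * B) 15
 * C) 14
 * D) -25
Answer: B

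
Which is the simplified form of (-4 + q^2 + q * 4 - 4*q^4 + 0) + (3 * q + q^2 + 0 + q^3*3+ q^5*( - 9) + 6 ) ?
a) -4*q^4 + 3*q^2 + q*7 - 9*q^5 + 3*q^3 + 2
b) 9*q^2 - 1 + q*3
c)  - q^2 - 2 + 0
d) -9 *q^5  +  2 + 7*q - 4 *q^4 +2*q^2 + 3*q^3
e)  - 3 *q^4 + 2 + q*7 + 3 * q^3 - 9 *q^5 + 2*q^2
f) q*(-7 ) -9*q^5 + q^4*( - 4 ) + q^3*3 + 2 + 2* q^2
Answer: d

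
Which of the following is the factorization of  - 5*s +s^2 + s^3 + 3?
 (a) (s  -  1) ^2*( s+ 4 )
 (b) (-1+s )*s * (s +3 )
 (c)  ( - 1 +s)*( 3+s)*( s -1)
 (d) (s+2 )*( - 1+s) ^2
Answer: c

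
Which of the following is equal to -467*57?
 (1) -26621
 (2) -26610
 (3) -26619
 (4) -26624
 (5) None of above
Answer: 3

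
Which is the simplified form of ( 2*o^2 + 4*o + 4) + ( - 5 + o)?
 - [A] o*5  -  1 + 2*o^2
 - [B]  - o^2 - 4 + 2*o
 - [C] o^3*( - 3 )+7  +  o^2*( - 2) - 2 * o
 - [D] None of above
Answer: A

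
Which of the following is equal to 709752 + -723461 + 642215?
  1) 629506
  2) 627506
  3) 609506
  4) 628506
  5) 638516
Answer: 4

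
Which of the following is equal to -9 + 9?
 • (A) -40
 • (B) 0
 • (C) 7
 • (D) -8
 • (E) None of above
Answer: B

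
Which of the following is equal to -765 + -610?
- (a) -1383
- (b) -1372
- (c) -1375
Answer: c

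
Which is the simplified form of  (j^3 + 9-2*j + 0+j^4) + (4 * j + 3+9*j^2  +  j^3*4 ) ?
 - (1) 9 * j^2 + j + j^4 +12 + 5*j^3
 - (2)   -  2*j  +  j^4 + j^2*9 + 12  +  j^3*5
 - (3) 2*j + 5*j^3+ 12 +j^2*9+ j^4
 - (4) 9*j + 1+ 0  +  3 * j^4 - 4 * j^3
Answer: 3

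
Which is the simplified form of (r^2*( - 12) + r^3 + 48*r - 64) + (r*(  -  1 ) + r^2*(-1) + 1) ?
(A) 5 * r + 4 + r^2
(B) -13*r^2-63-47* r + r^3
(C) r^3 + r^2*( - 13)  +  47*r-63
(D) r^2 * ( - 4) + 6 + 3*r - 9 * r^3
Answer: C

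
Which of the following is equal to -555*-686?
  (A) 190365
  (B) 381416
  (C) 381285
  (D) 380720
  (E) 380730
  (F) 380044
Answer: E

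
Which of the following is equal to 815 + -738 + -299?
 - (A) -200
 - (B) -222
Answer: B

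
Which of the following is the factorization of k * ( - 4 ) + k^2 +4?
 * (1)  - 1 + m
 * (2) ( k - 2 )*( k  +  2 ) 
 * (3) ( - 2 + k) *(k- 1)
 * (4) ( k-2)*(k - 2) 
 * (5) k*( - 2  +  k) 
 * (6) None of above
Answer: 4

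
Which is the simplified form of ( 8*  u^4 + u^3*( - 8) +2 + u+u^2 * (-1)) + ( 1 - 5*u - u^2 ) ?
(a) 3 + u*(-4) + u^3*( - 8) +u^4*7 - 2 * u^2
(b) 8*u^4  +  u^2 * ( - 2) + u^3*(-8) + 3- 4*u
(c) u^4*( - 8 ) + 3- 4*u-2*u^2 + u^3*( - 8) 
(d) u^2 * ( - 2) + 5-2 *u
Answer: b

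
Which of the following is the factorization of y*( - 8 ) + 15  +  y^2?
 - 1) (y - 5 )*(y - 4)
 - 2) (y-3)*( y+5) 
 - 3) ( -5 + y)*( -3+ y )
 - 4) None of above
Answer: 3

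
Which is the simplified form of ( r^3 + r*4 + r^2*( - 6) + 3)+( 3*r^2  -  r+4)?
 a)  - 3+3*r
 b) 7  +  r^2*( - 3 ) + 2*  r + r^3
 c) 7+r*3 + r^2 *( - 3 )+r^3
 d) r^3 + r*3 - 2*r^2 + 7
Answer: c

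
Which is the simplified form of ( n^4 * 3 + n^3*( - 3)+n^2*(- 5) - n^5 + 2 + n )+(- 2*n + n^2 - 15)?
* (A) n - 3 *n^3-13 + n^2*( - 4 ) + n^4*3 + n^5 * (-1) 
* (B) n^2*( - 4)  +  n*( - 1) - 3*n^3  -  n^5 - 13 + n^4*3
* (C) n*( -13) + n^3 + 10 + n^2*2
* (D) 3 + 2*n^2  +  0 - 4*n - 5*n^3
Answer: B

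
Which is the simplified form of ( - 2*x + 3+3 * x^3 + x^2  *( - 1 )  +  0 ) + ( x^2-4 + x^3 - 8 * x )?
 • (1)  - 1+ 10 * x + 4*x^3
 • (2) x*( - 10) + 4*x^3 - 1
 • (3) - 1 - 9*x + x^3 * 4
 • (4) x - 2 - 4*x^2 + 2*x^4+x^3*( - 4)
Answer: 2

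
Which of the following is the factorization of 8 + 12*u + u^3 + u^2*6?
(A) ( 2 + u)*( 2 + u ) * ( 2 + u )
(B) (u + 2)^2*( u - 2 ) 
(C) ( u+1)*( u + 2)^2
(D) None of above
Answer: A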